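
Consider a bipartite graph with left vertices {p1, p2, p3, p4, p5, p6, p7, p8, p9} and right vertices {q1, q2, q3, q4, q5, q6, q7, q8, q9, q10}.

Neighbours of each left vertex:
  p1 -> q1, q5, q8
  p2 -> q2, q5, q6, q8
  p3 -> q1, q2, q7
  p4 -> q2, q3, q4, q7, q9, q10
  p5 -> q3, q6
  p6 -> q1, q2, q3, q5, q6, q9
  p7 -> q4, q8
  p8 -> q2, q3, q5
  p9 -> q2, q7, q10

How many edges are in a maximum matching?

9

A valid assignment of size 9: p1–q8, p2–q6, p3–q1, p4–q7, p5–q3, p6–q9, p7–q4, p8–q5, p9–q2.
All 9 left vertices are matched, so no larger matching exists.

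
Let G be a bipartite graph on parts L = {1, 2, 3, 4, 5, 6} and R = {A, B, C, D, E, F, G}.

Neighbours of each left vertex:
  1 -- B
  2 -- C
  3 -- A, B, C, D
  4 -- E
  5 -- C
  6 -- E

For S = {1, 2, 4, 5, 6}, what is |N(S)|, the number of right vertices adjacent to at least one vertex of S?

3

The union of neighbours of {1, 2, 4, 5, 6} is {B, C, E}, which has 3 elements.
Since |N(S)| = 3 < |S| = 5, Hall's condition fails for this subset.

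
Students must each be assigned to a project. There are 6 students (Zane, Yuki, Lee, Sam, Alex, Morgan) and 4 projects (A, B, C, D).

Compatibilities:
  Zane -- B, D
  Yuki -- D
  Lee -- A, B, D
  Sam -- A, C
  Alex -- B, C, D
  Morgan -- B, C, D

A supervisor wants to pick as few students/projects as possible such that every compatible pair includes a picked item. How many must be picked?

4

The 4 edges Zane–B, Yuki–D, Lee–A, Sam–C form a matching, so any vertex cover needs at least 4 vertices (one per matched edge).
Conversely {A, B, C, D} meets every edge and has exactly 4 vertices, so 4 is optimal.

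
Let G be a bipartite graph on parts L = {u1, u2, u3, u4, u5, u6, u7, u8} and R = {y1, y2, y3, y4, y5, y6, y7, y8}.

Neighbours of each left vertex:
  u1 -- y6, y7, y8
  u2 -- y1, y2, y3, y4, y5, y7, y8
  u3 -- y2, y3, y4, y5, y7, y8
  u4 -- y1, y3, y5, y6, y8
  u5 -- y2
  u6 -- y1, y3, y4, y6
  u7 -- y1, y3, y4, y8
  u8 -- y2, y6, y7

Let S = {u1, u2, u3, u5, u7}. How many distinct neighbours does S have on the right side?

8

The union of neighbours of {u1, u2, u3, u5, u7} is {y1, y2, y3, y4, y5, y6, y7, y8}, which has 8 elements.
Since |N(S)| = 8 ≥ |S| = 5, Hall's condition holds for this subset.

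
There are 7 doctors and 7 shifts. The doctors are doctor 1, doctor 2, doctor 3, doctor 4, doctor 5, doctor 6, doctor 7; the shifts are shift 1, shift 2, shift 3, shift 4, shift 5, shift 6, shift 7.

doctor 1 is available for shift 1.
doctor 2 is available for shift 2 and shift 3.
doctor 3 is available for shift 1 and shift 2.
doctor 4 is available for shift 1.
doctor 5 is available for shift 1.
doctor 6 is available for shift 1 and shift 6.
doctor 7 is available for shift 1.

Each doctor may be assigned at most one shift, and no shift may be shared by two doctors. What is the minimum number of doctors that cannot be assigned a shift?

3

A valid assignment of size 4: doctor 1–shift 1, doctor 2–shift 3, doctor 3–shift 2, doctor 6–shift 6.
The set {doctor 1, doctor 4, doctor 5, doctor 7} has only 1 neighbour ({shift 1}), so by Hall's theorem at most 4 of the 7 doctors can be matched.
That matches 4 of the 7, leaving 3 unmatched; no matching can do better.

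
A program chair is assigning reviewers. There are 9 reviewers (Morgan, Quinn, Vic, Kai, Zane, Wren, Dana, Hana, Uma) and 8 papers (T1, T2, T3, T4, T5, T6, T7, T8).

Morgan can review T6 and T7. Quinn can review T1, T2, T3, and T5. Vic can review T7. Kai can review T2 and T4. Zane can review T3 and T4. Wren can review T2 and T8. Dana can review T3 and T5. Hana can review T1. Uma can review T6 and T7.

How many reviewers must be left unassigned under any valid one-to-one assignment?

For example, pair Morgan–T6, Quinn–T2, Vic–T7, Kai–T4, Zane–T3, Wren–T8, Dana–T5, Hana–T1.
The set {Morgan, Vic, Uma} has only 2 neighbours ({T6, T7}), so by Hall's theorem at most 8 of the 9 reviewers can be matched.
That matches 8 of the 9, leaving 1 unmatched; no matching can do better.

1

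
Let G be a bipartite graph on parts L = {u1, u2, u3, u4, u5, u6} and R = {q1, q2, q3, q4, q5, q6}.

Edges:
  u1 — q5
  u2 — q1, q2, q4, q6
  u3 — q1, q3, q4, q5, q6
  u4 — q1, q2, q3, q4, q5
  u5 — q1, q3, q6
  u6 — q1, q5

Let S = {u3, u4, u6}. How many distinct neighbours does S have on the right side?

The union of neighbours of {u3, u4, u6} is {q1, q2, q3, q4, q5, q6}, which has 6 elements.
Since |N(S)| = 6 ≥ |S| = 3, Hall's condition holds for this subset.

6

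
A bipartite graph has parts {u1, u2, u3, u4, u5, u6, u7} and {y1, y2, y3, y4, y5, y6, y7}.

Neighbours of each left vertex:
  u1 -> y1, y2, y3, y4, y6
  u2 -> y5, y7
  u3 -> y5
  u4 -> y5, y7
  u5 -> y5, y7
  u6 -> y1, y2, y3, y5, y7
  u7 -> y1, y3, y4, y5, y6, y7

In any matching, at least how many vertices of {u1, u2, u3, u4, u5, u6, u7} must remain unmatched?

A valid assignment of size 5: u1→y4, u2→y7, u3→y5, u6→y3, u7→y6.
The set {u2, u3, u4, u5} has only 2 neighbours ({y5, y7}), so by Hall's theorem at most 5 of the 7 left vertices can be matched.
That matches 5 of the 7, leaving 2 unmatched; no matching can do better.

2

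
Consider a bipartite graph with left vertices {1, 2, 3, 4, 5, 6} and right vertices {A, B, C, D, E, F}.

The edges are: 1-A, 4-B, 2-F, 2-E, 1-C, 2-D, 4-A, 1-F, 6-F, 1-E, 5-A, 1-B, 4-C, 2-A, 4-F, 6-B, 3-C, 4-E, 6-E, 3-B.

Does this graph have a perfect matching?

Yes

A valid assignment of size 6: 1–E, 2–D, 3–C, 4–F, 5–A, 6–B.
All 6 left vertices are covered.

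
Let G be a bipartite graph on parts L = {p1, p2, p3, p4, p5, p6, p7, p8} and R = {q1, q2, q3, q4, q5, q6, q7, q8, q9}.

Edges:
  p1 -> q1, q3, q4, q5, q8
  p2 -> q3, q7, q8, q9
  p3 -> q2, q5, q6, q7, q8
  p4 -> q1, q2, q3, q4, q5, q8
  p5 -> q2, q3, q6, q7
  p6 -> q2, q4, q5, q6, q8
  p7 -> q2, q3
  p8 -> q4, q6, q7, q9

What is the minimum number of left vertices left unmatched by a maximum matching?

0

For example, pair p1-q8, p2-q7, p3-q5, p4-q1, p5-q2, p6-q4, p7-q3, p8-q6.
This saturates every left vertex, so 8 is the maximum.
That matches 8 of the 8, leaving 0 unmatched; no matching can do better.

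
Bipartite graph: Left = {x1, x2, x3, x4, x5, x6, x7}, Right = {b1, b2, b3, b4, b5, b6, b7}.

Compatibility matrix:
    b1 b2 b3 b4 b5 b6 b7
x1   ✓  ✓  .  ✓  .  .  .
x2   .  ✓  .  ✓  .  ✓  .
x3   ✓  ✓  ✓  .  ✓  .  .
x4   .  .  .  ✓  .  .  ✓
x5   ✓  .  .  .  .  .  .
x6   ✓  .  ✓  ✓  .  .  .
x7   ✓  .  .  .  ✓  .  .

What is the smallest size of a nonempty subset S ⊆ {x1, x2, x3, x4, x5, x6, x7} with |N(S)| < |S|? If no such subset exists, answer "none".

A matching saturating every left vertex exists, for instance x1→b4, x2→b6, x3→b2, x4→b7, x5→b1, x6→b3, x7→b5.
By Hall's marriage theorem, this means |N(S)| ≥ |S| for every subset S, so no violating subset exists.

none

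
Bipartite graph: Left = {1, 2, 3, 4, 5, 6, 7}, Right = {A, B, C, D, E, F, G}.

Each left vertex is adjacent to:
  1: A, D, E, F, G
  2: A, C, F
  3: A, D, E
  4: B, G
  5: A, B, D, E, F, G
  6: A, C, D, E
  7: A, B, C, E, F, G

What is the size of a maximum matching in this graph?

7

For example, pair 1–E, 2–F, 3–D, 4–B, 5–A, 6–C, 7–G.
All 7 left vertices are matched, so no larger matching exists.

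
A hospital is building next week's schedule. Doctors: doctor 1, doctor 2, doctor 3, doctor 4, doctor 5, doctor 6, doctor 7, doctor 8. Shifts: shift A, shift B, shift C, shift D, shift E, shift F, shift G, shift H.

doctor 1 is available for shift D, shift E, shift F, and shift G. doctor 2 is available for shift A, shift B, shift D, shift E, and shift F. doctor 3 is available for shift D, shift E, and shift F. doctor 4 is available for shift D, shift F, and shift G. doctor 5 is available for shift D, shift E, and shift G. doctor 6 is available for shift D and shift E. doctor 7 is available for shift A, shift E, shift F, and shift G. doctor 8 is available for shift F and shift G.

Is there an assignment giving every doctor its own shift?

No

The set {doctor 1, doctor 3, doctor 4, doctor 5, doctor 6, doctor 8} has only 4 neighbours ({shift D, shift E, shift F, shift G}), so by Hall's theorem at most 6 of the 8 doctors can be matched.
Hence no matching covers every doctor.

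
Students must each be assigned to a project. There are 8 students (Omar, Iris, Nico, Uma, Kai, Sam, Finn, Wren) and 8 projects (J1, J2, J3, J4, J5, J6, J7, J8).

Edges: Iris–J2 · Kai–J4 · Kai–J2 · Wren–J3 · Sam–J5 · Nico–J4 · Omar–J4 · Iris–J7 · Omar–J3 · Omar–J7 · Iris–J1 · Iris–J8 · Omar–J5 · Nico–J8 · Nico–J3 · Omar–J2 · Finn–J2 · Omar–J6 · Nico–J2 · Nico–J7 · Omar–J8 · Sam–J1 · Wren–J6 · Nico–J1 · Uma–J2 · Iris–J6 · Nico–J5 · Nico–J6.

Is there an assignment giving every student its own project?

No

The set {Uma, Finn} has only 1 neighbour ({J2}), so by Hall's theorem at most 7 of the 8 students can be matched.
Hence no matching covers every student.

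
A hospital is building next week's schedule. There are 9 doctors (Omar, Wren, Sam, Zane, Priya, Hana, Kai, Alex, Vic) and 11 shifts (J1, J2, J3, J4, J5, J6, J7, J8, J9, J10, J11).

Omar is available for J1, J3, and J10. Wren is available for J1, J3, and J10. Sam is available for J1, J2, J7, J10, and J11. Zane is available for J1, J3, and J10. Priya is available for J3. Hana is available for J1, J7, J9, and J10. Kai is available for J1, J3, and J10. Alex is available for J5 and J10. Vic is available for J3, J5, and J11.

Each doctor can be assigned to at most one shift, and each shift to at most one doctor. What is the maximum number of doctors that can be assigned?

A valid assignment of size 7: Omar-J1, Wren-J10, Sam-J2, Zane-J3, Hana-J9, Alex-J5, Vic-J11.
The set {Omar, Wren, Zane, Priya, Kai} has only 3 neighbours ({J1, J10, J3}), so by Hall's theorem at most 7 of the 9 doctors can be matched.

7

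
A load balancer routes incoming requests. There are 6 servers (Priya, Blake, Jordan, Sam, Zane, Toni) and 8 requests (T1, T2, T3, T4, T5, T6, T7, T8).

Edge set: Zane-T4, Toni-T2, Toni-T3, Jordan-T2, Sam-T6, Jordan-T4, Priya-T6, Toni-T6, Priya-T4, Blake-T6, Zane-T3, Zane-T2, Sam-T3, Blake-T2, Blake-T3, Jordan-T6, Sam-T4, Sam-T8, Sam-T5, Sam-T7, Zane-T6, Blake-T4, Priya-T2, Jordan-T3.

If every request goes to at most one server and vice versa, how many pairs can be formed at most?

For example, pair Priya–T2, Blake–T3, Jordan–T6, Sam–T7, Zane–T4.
The set {Priya, Blake, Jordan, Zane, Toni} has only 4 neighbours ({T2, T3, T4, T6}), so by Hall's theorem at most 5 of the 6 servers can be matched.

5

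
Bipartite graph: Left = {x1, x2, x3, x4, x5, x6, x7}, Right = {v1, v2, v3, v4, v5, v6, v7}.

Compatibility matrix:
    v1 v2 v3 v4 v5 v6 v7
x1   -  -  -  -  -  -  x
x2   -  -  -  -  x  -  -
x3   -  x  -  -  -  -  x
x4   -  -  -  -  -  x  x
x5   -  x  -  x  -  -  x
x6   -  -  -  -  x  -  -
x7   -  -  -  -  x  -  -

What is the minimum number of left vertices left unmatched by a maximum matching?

One maximum matching: x1–v7, x2–v5, x3–v2, x4–v6, x5–v4.
The set {x2, x6, x7} has only 1 neighbour ({v5}), so by Hall's theorem at most 5 of the 7 left vertices can be matched.
That matches 5 of the 7, leaving 2 unmatched; no matching can do better.

2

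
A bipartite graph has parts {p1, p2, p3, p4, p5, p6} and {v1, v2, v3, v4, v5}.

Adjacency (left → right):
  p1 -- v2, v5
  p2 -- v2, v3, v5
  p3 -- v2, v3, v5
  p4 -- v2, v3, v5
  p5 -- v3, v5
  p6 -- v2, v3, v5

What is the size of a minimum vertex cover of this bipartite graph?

3

{v2, v3, v5} is a vertex cover of size 3: every edge has an endpoint in this set.
No smaller cover exists because p1–v5, p2–v3, p3–v2 is a matching of size 3, and a cover must include an endpoint of each of these disjoint edges (König's theorem).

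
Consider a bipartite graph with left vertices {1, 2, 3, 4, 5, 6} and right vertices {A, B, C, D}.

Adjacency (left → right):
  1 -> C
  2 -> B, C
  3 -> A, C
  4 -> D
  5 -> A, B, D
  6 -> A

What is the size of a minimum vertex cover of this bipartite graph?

4

The 4 edges 1–C, 2–B, 3–A, 4–D form a matching, so any vertex cover needs at least 4 vertices (one per matched edge).
Conversely {A, B, C, D} meets every edge and has exactly 4 vertices, so 4 is optimal.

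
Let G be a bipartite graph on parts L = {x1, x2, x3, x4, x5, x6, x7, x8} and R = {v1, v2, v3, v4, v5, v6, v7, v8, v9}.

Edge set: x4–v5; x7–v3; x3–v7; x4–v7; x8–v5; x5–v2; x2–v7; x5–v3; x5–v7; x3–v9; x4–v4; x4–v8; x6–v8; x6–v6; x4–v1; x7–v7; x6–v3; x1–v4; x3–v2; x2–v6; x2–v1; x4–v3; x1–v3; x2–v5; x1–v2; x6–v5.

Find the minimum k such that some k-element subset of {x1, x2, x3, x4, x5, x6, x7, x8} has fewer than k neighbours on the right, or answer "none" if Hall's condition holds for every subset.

none

A matching saturating every left vertex exists, for instance x1→v4, x2→v6, x3→v9, x4→v3, x5→v2, x6→v8, x7→v7, x8→v5.
By Hall's marriage theorem, this means |N(S)| ≥ |S| for every subset S, so no violating subset exists.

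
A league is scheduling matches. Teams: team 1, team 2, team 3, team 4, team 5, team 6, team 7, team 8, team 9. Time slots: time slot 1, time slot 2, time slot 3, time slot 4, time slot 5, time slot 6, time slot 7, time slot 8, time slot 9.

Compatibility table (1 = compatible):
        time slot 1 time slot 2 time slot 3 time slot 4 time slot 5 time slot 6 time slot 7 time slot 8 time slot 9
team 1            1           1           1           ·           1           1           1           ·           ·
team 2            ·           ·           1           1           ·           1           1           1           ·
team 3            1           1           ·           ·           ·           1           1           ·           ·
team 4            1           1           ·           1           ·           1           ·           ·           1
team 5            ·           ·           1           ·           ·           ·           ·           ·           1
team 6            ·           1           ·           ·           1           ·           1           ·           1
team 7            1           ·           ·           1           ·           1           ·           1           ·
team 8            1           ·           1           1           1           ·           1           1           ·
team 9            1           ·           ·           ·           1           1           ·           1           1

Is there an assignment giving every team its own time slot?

For example, pair team 1-time slot 7, team 2-time slot 4, team 3-time slot 2, team 4-time slot 1, team 5-time slot 3, team 6-time slot 9, team 7-time slot 6, team 8-time slot 5, team 9-time slot 8.
All 9 teams are covered.

Yes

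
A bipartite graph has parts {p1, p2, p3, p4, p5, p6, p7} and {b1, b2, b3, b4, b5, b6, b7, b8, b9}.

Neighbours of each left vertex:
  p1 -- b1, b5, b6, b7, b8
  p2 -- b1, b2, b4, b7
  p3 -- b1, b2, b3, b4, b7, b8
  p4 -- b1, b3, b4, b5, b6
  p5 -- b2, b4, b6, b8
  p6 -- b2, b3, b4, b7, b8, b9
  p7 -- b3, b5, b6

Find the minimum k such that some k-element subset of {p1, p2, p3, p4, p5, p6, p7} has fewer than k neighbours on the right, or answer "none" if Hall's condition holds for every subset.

none

A matching saturating every left vertex exists, for instance p1→b5, p2→b4, p3→b1, p4→b6, p5→b8, p6→b7, p7→b3.
By Hall's marriage theorem, this means |N(S)| ≥ |S| for every subset S, so no violating subset exists.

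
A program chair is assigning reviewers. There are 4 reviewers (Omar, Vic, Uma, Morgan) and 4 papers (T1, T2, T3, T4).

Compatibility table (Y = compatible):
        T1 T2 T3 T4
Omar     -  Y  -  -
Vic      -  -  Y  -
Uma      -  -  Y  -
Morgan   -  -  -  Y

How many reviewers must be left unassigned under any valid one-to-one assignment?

A valid assignment of size 3: Omar–T2, Vic–T3, Morgan–T4.
The set {Vic, Uma} has only 1 neighbour ({T3}), so by Hall's theorem at most 3 of the 4 reviewers can be matched.
That matches 3 of the 4, leaving 1 unmatched; no matching can do better.

1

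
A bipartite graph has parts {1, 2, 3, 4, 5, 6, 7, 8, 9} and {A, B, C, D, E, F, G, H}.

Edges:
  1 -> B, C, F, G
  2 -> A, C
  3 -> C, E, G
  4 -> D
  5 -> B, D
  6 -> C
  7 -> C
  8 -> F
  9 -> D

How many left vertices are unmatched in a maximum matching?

2

For example, pair 1–G, 2–A, 3–E, 4–D, 5–B, 6–C, 8–F.
The set {4, 6, 7, 9} has only 2 neighbours ({C, D}), so by Hall's theorem at most 7 of the 9 left vertices can be matched.
That matches 7 of the 9, leaving 2 unmatched; no matching can do better.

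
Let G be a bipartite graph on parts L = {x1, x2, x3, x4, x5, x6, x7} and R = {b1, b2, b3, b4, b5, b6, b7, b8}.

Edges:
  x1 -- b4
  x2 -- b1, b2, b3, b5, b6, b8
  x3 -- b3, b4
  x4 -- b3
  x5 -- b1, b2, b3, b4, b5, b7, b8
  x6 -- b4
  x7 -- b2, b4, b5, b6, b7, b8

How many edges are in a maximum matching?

A valid assignment of size 5: x1-b4, x2-b5, x3-b3, x5-b1, x7-b7.
The set {x1, x3, x4, x6} has only 2 neighbours ({b3, b4}), so by Hall's theorem at most 5 of the 7 left vertices can be matched.

5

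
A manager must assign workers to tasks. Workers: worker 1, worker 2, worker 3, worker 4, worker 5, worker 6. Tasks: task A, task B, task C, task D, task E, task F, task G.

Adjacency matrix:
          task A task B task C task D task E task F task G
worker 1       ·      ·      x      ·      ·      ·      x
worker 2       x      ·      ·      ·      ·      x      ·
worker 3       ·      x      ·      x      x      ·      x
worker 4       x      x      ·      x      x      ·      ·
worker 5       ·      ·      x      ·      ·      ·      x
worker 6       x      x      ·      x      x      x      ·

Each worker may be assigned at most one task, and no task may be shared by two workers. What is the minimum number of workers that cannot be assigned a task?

One maximum matching: worker 1→task C, worker 2→task F, worker 3→task D, worker 4→task E, worker 5→task G, worker 6→task A.
All 6 workers are matched, so no larger matching exists.
That matches 6 of the 6, leaving 0 unmatched; no matching can do better.

0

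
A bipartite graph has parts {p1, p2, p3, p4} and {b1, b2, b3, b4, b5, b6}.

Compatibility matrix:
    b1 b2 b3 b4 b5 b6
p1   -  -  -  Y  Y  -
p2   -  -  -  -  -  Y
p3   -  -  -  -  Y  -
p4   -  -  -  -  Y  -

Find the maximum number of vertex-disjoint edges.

3

One maximum matching: p1–b4, p2–b6, p3–b5.
The set {p3, p4} has only 1 neighbour ({b5}), so by Hall's theorem at most 3 of the 4 left vertices can be matched.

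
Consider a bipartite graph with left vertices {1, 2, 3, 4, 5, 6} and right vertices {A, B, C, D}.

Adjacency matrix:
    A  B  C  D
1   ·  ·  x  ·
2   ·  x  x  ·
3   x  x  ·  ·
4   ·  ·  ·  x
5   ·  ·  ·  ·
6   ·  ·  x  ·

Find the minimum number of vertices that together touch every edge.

4

A maximum matching has 4 edges (e.g. 1–C, 2–B, 3–A, 4–D).
By König's theorem the minimum vertex cover has the same size. One such cover is {2, 3, 4, C}.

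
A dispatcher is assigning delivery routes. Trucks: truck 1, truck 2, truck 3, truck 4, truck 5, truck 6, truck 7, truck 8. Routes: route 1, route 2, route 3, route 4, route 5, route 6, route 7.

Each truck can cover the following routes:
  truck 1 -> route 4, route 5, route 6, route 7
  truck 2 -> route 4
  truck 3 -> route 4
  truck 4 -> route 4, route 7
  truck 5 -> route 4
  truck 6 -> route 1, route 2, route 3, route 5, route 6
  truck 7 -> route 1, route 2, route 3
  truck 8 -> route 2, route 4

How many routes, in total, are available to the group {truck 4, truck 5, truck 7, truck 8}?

5

The union of neighbours of {truck 4, truck 5, truck 7, truck 8} is {route 1, route 2, route 3, route 4, route 7}, which has 5 elements.
Since |N(S)| = 5 ≥ |S| = 4, Hall's condition holds for this subset.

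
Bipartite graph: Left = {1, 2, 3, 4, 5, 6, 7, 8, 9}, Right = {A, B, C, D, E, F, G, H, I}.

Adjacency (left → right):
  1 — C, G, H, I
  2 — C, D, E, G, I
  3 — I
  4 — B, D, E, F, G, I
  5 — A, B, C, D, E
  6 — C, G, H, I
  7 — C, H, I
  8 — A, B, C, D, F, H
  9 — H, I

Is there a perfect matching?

The set {1, 3, 6, 7, 9} has only 4 neighbours ({C, G, H, I}), so by Hall's theorem at most 8 of the 9 left vertices can be matched.
Hence no matching covers every left vertex.

No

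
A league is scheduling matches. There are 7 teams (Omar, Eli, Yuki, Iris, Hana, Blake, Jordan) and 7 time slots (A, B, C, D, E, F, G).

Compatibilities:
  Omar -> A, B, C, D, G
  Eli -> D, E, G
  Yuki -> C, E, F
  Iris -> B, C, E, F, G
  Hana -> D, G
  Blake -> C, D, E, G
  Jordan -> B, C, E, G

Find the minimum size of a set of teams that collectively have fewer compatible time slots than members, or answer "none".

A matching saturating every team exists, for instance Omar→A, Eli→E, Yuki→F, Iris→G, Hana→D, Blake→C, Jordan→B.
By Hall's marriage theorem, this means |N(S)| ≥ |S| for every subset S, so no violating subset exists.

none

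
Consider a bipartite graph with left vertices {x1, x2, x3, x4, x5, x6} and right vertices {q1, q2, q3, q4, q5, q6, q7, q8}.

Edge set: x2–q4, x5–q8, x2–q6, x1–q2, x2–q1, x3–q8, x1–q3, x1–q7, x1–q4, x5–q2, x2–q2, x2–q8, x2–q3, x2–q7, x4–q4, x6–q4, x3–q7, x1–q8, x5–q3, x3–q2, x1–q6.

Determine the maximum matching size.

5

For example, pair x1→q6, x2→q7, x3→q2, x4→q4, x5→q8.
The set {x4, x6} has only 1 neighbour ({q4}), so by Hall's theorem at most 5 of the 6 left vertices can be matched.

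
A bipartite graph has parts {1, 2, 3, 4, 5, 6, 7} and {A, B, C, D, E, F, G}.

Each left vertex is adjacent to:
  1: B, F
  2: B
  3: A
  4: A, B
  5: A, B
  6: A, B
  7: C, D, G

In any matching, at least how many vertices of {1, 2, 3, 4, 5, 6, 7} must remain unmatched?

3

A valid assignment of size 4: 1–F, 2–B, 3–A, 7–G.
The set {2, 3, 4, 5, 6} has only 2 neighbours ({A, B}), so by Hall's theorem at most 4 of the 7 left vertices can be matched.
That matches 4 of the 7, leaving 3 unmatched; no matching can do better.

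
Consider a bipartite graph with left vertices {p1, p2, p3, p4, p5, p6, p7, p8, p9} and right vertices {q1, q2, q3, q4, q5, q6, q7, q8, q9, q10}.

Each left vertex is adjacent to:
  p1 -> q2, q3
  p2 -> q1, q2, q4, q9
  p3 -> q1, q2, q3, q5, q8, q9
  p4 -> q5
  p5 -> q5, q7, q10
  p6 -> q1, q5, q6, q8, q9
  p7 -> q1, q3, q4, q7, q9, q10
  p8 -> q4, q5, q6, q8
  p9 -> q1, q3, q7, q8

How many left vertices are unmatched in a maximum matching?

One maximum matching: p1→q3, p2→q2, p3→q1, p4→q5, p5→q7, p6→q9, p7→q4, p8→q6, p9→q8.
All 9 left vertices are matched, so no larger matching exists.
That matches 9 of the 9, leaving 0 unmatched; no matching can do better.

0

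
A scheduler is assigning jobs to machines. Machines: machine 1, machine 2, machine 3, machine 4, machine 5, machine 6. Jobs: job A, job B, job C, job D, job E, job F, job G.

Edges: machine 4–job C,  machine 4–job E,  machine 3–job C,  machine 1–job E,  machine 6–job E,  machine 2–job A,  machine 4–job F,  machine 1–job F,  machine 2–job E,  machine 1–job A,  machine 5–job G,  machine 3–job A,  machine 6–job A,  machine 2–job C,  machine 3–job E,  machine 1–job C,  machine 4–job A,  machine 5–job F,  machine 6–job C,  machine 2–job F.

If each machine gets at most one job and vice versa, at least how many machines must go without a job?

One maximum matching: machine 1–job F, machine 2–job C, machine 3–job E, machine 4–job A, machine 5–job G.
The set {machine 1, machine 2, machine 3, machine 4, machine 6} has only 4 neighbours ({job A, job C, job E, job F}), so by Hall's theorem at most 5 of the 6 machines can be matched.
That matches 5 of the 6, leaving 1 unmatched; no matching can do better.

1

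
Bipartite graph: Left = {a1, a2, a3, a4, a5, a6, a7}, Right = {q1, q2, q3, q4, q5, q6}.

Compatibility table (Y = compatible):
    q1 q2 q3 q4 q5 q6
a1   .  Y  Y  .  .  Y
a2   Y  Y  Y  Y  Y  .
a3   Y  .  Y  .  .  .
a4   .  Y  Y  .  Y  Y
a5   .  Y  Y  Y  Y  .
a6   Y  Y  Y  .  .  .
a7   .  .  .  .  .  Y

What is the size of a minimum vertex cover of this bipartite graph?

6

A maximum matching has 6 edges (e.g. a1–q6, a2–q1, a3–q3, a4–q5, a5–q4, a6–q2).
By König's theorem the minimum vertex cover has the same size. One such cover is {q1, q2, q3, q4, q5, q6}.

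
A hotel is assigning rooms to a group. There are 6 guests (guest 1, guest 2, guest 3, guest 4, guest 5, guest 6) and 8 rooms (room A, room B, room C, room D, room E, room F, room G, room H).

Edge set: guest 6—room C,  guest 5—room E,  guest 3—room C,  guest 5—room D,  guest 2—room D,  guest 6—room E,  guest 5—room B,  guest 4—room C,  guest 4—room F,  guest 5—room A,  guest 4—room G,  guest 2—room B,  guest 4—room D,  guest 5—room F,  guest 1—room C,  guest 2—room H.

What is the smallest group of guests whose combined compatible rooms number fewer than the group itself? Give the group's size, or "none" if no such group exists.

2

Take S = {guest 1, guest 3}. Its neighbourhood is {room C}, so |N(S)| = 1 < |S| = 2.
No single vertex violates Hall's condition since each has at least one neighbour, so 2 is the minimum.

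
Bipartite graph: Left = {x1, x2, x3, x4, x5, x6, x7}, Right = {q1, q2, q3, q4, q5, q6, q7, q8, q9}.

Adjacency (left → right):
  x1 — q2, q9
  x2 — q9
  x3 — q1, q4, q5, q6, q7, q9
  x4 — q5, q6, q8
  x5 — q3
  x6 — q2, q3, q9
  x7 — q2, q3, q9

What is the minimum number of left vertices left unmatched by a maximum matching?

One maximum matching: x1→q2, x2→q9, x3→q6, x4→q8, x5→q3.
The set {x1, x2, x5, x6, x7} has only 3 neighbours ({q2, q3, q9}), so by Hall's theorem at most 5 of the 7 left vertices can be matched.
That matches 5 of the 7, leaving 2 unmatched; no matching can do better.

2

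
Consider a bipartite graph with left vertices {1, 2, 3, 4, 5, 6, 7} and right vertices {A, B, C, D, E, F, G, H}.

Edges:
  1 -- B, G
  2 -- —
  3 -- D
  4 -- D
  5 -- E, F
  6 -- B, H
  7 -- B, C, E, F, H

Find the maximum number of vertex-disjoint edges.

A valid assignment of size 5: 1→G, 3→D, 5→F, 6→B, 7→E.
The set {2, 3, 4} has only 1 neighbour ({D}), so by Hall's theorem at most 5 of the 7 left vertices can be matched.

5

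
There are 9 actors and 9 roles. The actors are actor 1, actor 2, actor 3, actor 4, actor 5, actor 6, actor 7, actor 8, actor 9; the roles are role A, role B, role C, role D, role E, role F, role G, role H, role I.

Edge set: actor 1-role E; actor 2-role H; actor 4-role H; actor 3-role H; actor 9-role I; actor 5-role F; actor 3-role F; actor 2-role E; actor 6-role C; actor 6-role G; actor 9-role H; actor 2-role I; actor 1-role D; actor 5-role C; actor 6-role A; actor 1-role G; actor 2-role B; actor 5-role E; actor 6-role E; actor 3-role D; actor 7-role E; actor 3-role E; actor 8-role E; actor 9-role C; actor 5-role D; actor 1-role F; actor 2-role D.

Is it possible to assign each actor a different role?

No

The set {actor 7, actor 8} has only 1 neighbour ({role E}), so by Hall's theorem at most 8 of the 9 actors can be matched.
Hence no matching covers every actor.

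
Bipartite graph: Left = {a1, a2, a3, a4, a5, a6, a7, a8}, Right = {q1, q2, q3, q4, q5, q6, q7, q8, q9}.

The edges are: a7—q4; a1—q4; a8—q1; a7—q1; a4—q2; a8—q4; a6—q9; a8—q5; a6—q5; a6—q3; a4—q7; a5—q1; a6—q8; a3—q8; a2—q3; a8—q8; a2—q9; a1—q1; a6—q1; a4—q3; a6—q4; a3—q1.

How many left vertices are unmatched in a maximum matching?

A valid assignment of size 7: a1-q4, a2-q3, a3-q8, a4-q2, a5-q1, a6-q9, a8-q5.
The set {a1, a5, a7} has only 2 neighbours ({q1, q4}), so by Hall's theorem at most 7 of the 8 left vertices can be matched.
That matches 7 of the 8, leaving 1 unmatched; no matching can do better.

1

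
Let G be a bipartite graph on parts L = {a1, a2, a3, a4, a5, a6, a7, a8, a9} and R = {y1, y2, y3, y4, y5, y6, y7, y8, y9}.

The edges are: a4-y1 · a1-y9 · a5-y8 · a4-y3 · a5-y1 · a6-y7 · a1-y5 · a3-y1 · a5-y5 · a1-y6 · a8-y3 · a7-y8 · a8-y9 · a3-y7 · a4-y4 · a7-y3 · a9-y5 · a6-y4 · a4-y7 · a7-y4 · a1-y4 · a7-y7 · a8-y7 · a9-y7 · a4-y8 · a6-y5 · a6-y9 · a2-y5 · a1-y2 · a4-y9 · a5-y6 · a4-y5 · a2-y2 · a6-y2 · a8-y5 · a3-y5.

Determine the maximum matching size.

A valid assignment of size 9: a1→y4, a2→y2, a3→y1, a4→y3, a5→y6, a6→y9, a7→y8, a8→y5, a9→y7.
This saturates every left vertex, so 9 is the maximum.

9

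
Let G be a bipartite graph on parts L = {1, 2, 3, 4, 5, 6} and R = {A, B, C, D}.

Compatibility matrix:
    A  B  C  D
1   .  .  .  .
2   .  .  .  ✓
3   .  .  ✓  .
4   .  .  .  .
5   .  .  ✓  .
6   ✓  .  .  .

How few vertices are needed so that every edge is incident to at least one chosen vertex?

3

The 3 edges 2–D, 3–C, 6–A form a matching, so any vertex cover needs at least 3 vertices (one per matched edge).
Conversely {2, 6, C} meets every edge and has exactly 3 vertices, so 3 is optimal.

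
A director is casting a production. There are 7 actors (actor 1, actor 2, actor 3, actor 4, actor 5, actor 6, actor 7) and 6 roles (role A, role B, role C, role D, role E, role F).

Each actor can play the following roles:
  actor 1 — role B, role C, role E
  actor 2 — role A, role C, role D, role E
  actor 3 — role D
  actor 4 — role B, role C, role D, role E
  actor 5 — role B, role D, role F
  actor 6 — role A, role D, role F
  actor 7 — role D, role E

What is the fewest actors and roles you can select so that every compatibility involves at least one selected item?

6

A maximum matching has 6 edges (e.g. actor 1–role E, actor 2–role A, actor 3–role D, actor 4–role C, actor 5–role B, actor 6–role F).
By König's theorem the minimum vertex cover has the same size. One such cover is {role A, role B, role C, role D, role E, role F}.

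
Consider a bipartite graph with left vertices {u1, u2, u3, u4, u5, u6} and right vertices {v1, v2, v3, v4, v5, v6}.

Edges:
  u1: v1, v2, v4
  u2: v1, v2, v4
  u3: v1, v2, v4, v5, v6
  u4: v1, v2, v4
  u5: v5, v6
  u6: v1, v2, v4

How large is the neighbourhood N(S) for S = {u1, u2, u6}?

3

The union of neighbours of {u1, u2, u6} is {v1, v2, v4}, which has 3 elements.
Since |N(S)| = 3 ≥ |S| = 3, Hall's condition holds for this subset.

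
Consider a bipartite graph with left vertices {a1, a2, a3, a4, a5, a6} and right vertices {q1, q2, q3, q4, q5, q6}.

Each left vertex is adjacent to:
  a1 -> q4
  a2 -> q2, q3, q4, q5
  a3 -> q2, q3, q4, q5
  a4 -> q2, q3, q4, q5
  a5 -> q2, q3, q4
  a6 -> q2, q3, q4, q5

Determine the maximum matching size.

For example, pair a1→q4, a2→q3, a3→q5, a4→q2.
The set {a1, a2, a3, a4, a5, a6} has only 4 neighbours ({q2, q3, q4, q5}), so by Hall's theorem at most 4 of the 6 left vertices can be matched.

4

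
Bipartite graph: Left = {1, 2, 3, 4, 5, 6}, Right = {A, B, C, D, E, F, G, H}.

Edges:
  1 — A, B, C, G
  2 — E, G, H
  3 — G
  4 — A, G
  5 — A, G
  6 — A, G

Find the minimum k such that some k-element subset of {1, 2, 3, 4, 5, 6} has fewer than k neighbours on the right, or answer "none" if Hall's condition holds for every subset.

Take S = {3, 4, 5}. Its neighbourhood is {A, G}, so |N(S)| = 2 < |S| = 3.
Every subset of size less than 3 has at least as many neighbours as members, so 3 is the minimum.

3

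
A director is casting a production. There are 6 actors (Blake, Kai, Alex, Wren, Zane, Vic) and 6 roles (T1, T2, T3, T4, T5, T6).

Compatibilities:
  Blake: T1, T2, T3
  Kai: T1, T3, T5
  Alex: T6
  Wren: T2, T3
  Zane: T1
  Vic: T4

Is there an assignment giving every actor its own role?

Yes

For example, pair Blake-T2, Kai-T5, Alex-T6, Wren-T3, Zane-T1, Vic-T4.
Every actor is matched, so this is a perfect matching.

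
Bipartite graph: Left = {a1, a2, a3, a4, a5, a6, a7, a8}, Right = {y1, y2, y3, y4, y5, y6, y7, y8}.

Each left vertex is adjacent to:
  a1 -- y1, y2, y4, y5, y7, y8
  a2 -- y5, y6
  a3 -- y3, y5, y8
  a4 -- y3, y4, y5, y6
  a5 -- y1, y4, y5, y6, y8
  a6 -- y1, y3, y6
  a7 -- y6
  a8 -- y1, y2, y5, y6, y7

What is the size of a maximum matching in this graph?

8

A valid assignment of size 8: a1-y2, a2-y5, a3-y8, a4-y4, a5-y1, a6-y3, a7-y6, a8-y7.
All 8 left vertices are matched, so no larger matching exists.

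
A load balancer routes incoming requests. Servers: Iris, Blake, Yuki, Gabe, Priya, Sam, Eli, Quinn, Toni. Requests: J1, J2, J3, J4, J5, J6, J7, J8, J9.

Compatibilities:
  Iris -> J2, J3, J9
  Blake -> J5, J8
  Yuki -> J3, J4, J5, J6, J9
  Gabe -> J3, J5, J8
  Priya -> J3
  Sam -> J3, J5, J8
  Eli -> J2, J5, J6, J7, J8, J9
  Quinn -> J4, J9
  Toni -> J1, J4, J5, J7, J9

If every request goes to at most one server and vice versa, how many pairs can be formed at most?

8

For example, pair Iris–J2, Blake–J5, Yuki–J6, Gabe–J8, Priya–J3, Eli–J7, Quinn–J4, Toni–J9.
The set {Blake, Gabe, Priya, Sam} has only 3 neighbours ({J3, J5, J8}), so by Hall's theorem at most 8 of the 9 servers can be matched.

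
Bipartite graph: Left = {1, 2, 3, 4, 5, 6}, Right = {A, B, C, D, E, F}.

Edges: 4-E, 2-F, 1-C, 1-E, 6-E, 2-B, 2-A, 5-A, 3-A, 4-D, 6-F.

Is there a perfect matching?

The set {3, 5} has only 1 neighbour ({A}), so by Hall's theorem at most 5 of the 6 left vertices can be matched.
Hence no matching covers every left vertex.

No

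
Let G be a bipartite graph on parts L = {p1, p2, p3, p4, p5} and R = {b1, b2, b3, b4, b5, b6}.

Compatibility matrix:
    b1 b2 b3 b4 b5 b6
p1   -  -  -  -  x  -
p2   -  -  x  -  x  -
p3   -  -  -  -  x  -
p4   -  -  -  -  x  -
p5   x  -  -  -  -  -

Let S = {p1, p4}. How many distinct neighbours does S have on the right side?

The union of neighbours of {p1, p4} is {b5}, which has 1 element.
Since |N(S)| = 1 < |S| = 2, Hall's condition fails for this subset.

1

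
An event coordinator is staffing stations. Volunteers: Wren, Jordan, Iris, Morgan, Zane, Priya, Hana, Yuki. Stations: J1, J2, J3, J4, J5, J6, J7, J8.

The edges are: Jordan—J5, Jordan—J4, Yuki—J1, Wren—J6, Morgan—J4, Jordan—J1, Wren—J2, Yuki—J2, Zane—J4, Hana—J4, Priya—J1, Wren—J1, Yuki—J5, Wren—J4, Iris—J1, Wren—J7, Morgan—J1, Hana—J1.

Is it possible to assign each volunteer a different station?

The set {Iris, Morgan, Zane, Priya, Hana} has only 2 neighbours ({J1, J4}), so by Hall's theorem at most 5 of the 8 volunteers can be matched.
Hence no matching covers every volunteer.

No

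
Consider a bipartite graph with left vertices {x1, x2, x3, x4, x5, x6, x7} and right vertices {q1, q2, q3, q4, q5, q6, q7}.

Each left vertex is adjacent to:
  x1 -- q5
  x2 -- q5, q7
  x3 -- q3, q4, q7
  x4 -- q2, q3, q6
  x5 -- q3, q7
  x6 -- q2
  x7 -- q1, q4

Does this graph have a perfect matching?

Yes

A valid assignment of size 7: x1–q5, x2–q7, x3–q4, x4–q6, x5–q3, x6–q2, x7–q1.
All 7 left vertices are covered.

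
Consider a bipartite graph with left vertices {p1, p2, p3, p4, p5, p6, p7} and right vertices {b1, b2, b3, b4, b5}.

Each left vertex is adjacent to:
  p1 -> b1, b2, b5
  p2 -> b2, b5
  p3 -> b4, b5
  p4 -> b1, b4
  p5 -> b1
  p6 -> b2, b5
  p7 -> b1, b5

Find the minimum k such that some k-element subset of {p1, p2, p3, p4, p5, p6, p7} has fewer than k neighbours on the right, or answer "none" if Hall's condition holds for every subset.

Take S = {p1, p2, p5, p6}. Its neighbourhood is {b1, b2, b5}, so |N(S)| = 3 < |S| = 4.
Every subset of size less than 4 has at least as many neighbours as members, so 4 is the minimum.

4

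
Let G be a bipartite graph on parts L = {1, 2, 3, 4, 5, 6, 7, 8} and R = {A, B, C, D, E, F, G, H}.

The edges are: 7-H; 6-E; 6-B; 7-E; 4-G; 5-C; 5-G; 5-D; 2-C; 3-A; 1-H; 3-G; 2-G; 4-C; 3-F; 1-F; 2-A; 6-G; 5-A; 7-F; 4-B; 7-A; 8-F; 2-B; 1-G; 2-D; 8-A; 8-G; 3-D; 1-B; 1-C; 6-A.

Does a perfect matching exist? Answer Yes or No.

A valid assignment of size 8: 1→G, 2→A, 3→D, 4→B, 5→C, 6→E, 7→H, 8→F.
Every left vertex is matched, so this is a perfect matching.

Yes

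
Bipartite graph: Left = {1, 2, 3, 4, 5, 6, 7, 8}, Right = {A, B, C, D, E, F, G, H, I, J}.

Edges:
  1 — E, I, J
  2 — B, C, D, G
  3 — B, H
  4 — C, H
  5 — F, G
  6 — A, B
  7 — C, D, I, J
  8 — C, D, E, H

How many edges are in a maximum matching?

8

For example, pair 1→J, 2→G, 3→B, 4→H, 5→F, 6→A, 7→C, 8→E.
All 8 left vertices are matched, so no larger matching exists.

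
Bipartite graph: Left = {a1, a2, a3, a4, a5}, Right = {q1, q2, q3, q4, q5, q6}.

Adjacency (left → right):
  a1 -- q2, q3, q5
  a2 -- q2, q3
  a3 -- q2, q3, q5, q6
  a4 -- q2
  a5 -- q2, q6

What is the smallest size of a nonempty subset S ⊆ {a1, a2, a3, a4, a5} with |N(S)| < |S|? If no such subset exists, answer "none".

5

Take S = {a1, a2, a3, a4, a5}. Its neighbourhood is {q2, q3, q5, q6}, so |N(S)| = 4 < |S| = 5.
Every subset of size less than 5 has at least as many neighbours as members, so 5 is the minimum.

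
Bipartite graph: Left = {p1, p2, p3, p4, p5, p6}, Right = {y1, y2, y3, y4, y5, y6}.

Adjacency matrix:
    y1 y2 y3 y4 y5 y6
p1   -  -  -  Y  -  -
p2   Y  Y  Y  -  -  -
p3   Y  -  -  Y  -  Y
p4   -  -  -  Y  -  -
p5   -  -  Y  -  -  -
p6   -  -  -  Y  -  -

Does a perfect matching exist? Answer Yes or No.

No

The set {p1, p4, p6} has only 1 neighbour ({y4}), so by Hall's theorem at most 4 of the 6 left vertices can be matched.
Hence no matching covers every left vertex.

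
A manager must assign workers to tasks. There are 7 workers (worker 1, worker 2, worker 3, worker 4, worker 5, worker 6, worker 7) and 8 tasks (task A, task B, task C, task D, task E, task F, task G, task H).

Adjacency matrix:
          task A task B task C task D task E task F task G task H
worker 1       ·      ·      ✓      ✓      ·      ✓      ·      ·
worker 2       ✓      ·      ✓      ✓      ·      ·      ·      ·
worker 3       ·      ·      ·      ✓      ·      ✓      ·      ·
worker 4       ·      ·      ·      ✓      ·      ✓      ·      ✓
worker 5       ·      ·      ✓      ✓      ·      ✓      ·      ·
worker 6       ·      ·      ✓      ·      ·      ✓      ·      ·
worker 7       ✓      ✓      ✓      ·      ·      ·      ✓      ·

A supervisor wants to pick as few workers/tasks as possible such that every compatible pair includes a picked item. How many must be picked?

6

The 6 edges worker 1–task C, worker 2–task A, worker 3–task F, worker 4–task H, worker 5–task D, worker 7–task G form a matching, so any vertex cover needs at least 6 vertices (one per matched edge).
Conversely {worker 2, worker 4, worker 7, task C, task D, task F} meets every edge and has exactly 6 vertices, so 6 is optimal.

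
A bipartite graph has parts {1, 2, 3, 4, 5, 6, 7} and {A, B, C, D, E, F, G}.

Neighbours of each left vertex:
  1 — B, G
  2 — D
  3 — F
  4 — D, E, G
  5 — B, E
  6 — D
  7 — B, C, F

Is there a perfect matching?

No

The set {2, 6} has only 1 neighbour ({D}), so by Hall's theorem at most 6 of the 7 left vertices can be matched.
Hence no matching covers every left vertex.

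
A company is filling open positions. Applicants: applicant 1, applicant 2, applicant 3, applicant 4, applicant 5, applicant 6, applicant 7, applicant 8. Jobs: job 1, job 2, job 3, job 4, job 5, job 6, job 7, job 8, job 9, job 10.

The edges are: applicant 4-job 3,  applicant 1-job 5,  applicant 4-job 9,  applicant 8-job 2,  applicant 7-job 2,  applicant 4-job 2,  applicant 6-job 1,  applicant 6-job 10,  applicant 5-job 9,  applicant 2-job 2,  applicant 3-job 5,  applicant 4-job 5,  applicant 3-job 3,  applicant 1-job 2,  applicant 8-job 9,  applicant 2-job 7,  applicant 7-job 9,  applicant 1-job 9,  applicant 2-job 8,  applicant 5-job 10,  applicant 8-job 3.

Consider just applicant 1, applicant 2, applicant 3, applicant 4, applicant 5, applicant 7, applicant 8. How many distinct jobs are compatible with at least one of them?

The union of neighbours of {applicant 1, applicant 2, applicant 3, applicant 4, applicant 5, applicant 7, applicant 8} is {job 2, job 3, job 5, job 7, job 8, job 9, job 10}, which has 7 elements.
Since |N(S)| = 7 ≥ |S| = 7, Hall's condition holds for this subset.

7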